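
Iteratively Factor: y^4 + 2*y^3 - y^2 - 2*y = (y - 1)*(y^3 + 3*y^2 + 2*y) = (y - 1)*(y + 1)*(y^2 + 2*y) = (y - 1)*(y + 1)*(y + 2)*(y)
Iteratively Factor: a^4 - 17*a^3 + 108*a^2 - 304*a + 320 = (a - 4)*(a^3 - 13*a^2 + 56*a - 80) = (a - 4)^2*(a^2 - 9*a + 20) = (a - 5)*(a - 4)^2*(a - 4)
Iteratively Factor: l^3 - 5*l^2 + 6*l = (l - 2)*(l^2 - 3*l) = l*(l - 2)*(l - 3)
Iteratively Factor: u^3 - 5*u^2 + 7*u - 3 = (u - 1)*(u^2 - 4*u + 3) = (u - 3)*(u - 1)*(u - 1)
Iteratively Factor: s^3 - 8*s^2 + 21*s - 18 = (s - 2)*(s^2 - 6*s + 9) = (s - 3)*(s - 2)*(s - 3)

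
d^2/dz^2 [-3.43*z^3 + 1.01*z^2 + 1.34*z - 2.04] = 2.02 - 20.58*z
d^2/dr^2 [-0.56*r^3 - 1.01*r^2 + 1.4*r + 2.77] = -3.36*r - 2.02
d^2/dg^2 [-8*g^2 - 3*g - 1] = -16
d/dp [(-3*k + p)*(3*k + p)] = 2*p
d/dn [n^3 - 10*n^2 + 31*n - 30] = 3*n^2 - 20*n + 31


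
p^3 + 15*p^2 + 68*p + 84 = (p + 2)*(p + 6)*(p + 7)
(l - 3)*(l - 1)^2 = l^3 - 5*l^2 + 7*l - 3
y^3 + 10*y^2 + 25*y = y*(y + 5)^2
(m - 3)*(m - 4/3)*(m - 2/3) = m^3 - 5*m^2 + 62*m/9 - 8/3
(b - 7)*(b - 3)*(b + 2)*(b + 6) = b^4 - 2*b^3 - 47*b^2 + 48*b + 252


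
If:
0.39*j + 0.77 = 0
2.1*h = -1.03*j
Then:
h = 0.97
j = -1.97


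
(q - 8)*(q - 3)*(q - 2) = q^3 - 13*q^2 + 46*q - 48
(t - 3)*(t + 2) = t^2 - t - 6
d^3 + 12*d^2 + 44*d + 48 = (d + 2)*(d + 4)*(d + 6)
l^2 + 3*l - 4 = (l - 1)*(l + 4)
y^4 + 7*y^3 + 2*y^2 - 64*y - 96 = (y - 3)*(y + 2)*(y + 4)^2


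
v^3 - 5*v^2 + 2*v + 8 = (v - 4)*(v - 2)*(v + 1)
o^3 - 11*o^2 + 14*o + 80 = (o - 8)*(o - 5)*(o + 2)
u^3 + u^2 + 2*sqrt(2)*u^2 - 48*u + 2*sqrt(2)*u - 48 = (u + 1)*(u - 4*sqrt(2))*(u + 6*sqrt(2))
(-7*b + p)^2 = 49*b^2 - 14*b*p + p^2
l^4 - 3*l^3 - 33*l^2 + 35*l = l*(l - 7)*(l - 1)*(l + 5)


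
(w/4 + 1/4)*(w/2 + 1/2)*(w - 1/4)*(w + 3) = w^4/8 + 19*w^3/32 + 23*w^2/32 + 5*w/32 - 3/32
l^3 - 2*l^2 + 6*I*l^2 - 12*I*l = l*(l - 2)*(l + 6*I)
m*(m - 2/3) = m^2 - 2*m/3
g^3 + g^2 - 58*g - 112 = (g - 8)*(g + 2)*(g + 7)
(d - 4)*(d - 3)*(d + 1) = d^3 - 6*d^2 + 5*d + 12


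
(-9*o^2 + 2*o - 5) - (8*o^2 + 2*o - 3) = -17*o^2 - 2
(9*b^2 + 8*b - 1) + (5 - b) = 9*b^2 + 7*b + 4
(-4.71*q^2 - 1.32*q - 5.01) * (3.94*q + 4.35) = -18.5574*q^3 - 25.6893*q^2 - 25.4814*q - 21.7935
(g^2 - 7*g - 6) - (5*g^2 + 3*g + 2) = -4*g^2 - 10*g - 8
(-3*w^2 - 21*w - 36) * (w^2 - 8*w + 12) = -3*w^4 + 3*w^3 + 96*w^2 + 36*w - 432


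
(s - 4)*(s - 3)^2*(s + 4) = s^4 - 6*s^3 - 7*s^2 + 96*s - 144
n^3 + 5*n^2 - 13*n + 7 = (n - 1)^2*(n + 7)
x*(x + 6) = x^2 + 6*x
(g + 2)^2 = g^2 + 4*g + 4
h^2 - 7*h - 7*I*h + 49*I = (h - 7)*(h - 7*I)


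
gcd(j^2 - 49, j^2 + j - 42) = j + 7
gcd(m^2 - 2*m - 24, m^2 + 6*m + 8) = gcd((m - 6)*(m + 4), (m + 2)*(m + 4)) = m + 4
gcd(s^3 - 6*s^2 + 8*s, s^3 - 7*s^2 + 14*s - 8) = s^2 - 6*s + 8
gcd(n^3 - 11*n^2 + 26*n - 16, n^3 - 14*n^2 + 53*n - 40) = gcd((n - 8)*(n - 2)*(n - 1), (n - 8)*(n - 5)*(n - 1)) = n^2 - 9*n + 8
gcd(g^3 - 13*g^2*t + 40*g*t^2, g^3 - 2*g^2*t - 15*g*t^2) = -g^2 + 5*g*t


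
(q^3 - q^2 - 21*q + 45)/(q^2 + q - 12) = (q^2 + 2*q - 15)/(q + 4)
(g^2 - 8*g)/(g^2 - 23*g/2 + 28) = 2*g/(2*g - 7)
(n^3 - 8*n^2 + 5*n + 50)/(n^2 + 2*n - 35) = (n^2 - 3*n - 10)/(n + 7)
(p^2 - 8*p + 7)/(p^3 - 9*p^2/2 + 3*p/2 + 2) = 2*(p - 7)/(2*p^2 - 7*p - 4)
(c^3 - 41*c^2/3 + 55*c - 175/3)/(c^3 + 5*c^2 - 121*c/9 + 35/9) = 3*(c^2 - 12*c + 35)/(3*c^2 + 20*c - 7)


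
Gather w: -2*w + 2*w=0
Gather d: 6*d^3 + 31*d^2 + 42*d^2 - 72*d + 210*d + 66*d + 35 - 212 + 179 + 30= 6*d^3 + 73*d^2 + 204*d + 32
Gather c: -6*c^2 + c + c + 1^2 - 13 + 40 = -6*c^2 + 2*c + 28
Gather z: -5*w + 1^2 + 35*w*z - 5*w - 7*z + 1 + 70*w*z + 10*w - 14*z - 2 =z*(105*w - 21)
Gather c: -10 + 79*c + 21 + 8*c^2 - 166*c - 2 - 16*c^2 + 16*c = -8*c^2 - 71*c + 9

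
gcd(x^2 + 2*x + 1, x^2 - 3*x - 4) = x + 1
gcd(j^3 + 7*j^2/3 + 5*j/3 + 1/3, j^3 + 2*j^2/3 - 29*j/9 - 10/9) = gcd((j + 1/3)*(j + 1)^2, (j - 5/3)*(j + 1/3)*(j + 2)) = j + 1/3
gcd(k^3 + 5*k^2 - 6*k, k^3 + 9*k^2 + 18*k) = k^2 + 6*k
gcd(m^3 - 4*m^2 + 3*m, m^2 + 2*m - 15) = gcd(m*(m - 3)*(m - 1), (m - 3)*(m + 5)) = m - 3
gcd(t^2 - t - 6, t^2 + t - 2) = t + 2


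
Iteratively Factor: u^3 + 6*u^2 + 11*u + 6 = (u + 1)*(u^2 + 5*u + 6) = (u + 1)*(u + 3)*(u + 2)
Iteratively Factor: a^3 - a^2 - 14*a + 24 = (a - 3)*(a^2 + 2*a - 8) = (a - 3)*(a + 4)*(a - 2)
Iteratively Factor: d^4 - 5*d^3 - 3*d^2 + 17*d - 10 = (d - 1)*(d^3 - 4*d^2 - 7*d + 10) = (d - 5)*(d - 1)*(d^2 + d - 2) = (d - 5)*(d - 1)^2*(d + 2)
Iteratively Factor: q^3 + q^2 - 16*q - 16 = (q + 1)*(q^2 - 16) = (q + 1)*(q + 4)*(q - 4)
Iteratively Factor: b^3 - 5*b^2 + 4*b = (b)*(b^2 - 5*b + 4) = b*(b - 1)*(b - 4)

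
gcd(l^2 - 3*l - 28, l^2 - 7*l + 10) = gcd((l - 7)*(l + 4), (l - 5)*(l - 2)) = 1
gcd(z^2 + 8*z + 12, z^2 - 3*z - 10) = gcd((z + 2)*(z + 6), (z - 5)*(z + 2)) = z + 2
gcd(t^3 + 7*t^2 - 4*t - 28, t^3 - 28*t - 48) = t + 2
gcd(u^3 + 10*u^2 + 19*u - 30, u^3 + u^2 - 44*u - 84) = u + 6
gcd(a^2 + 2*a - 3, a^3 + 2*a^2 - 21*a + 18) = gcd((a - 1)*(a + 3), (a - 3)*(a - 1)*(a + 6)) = a - 1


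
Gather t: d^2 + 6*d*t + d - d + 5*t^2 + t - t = d^2 + 6*d*t + 5*t^2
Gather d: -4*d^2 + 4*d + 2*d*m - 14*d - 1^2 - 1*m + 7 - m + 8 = -4*d^2 + d*(2*m - 10) - 2*m + 14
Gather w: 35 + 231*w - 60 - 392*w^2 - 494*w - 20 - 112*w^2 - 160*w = -504*w^2 - 423*w - 45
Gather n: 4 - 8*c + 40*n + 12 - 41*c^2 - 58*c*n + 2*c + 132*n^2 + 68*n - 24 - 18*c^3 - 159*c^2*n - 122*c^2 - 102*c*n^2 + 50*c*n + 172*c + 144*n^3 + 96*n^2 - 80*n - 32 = -18*c^3 - 163*c^2 + 166*c + 144*n^3 + n^2*(228 - 102*c) + n*(-159*c^2 - 8*c + 28) - 40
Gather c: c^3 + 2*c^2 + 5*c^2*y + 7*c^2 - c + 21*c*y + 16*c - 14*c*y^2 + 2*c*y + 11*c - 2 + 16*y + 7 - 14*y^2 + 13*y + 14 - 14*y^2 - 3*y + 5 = c^3 + c^2*(5*y + 9) + c*(-14*y^2 + 23*y + 26) - 28*y^2 + 26*y + 24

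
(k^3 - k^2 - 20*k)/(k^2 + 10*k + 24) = k*(k - 5)/(k + 6)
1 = 1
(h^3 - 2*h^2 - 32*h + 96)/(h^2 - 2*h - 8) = (h^2 + 2*h - 24)/(h + 2)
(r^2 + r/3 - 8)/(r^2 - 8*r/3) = (r + 3)/r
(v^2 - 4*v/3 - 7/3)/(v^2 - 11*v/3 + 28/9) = 3*(v + 1)/(3*v - 4)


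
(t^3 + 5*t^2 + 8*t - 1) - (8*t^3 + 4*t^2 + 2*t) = -7*t^3 + t^2 + 6*t - 1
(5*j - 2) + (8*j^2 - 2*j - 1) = 8*j^2 + 3*j - 3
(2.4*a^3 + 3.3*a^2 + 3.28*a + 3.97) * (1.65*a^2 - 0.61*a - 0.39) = 3.96*a^5 + 3.981*a^4 + 2.463*a^3 + 3.2627*a^2 - 3.7009*a - 1.5483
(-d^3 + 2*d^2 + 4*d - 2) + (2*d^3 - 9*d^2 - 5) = d^3 - 7*d^2 + 4*d - 7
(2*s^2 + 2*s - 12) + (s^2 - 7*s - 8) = 3*s^2 - 5*s - 20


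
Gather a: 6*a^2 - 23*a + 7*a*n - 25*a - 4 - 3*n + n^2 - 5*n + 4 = 6*a^2 + a*(7*n - 48) + n^2 - 8*n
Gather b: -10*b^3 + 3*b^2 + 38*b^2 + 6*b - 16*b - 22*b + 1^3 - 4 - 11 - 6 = -10*b^3 + 41*b^2 - 32*b - 20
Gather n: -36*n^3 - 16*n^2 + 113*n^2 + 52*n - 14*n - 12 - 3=-36*n^3 + 97*n^2 + 38*n - 15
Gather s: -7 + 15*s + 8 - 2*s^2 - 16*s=-2*s^2 - s + 1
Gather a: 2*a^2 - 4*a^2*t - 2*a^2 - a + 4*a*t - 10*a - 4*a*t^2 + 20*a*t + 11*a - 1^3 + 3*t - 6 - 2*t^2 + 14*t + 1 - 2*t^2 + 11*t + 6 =-4*a^2*t + a*(-4*t^2 + 24*t) - 4*t^2 + 28*t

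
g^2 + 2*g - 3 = (g - 1)*(g + 3)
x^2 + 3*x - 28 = (x - 4)*(x + 7)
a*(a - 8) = a^2 - 8*a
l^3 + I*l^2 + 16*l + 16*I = (l - 4*I)*(l + I)*(l + 4*I)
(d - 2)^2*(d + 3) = d^3 - d^2 - 8*d + 12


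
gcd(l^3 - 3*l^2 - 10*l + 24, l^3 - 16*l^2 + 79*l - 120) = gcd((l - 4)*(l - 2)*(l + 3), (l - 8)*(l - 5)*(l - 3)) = 1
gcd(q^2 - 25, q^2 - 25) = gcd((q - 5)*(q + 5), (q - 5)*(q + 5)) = q^2 - 25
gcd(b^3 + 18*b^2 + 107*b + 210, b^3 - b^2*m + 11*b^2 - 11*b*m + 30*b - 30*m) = b^2 + 11*b + 30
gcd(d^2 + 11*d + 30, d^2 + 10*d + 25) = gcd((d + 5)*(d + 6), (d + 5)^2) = d + 5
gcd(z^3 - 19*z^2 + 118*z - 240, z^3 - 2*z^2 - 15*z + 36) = 1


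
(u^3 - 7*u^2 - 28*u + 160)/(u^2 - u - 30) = (u^2 - 12*u + 32)/(u - 6)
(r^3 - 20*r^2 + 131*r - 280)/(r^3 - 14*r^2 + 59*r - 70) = (r - 8)/(r - 2)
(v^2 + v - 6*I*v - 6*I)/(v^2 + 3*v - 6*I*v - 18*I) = (v + 1)/(v + 3)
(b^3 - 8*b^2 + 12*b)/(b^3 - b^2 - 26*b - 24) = b*(b - 2)/(b^2 + 5*b + 4)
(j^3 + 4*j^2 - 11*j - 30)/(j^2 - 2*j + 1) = (j^3 + 4*j^2 - 11*j - 30)/(j^2 - 2*j + 1)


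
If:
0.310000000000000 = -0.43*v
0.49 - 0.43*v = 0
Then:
No Solution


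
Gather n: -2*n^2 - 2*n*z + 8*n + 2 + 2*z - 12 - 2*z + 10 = -2*n^2 + n*(8 - 2*z)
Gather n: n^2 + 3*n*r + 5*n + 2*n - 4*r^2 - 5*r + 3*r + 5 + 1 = n^2 + n*(3*r + 7) - 4*r^2 - 2*r + 6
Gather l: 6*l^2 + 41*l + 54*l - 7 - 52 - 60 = 6*l^2 + 95*l - 119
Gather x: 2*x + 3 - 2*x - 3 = 0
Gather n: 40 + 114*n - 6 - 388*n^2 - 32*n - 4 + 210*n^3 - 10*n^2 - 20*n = 210*n^3 - 398*n^2 + 62*n + 30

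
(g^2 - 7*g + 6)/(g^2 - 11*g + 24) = (g^2 - 7*g + 6)/(g^2 - 11*g + 24)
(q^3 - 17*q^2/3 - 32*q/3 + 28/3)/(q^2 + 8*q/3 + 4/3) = (3*q^2 - 23*q + 14)/(3*q + 2)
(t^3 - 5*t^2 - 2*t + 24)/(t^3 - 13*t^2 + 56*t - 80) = (t^2 - t - 6)/(t^2 - 9*t + 20)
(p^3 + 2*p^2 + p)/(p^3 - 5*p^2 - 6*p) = (p + 1)/(p - 6)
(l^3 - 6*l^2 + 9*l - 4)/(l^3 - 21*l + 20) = (l - 1)/(l + 5)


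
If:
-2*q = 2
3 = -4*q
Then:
No Solution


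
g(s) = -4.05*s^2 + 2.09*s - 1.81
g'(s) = 2.09 - 8.1*s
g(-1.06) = -8.58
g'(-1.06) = 10.68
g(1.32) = -6.11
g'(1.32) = -8.60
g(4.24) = -65.76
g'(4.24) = -32.25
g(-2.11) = -24.25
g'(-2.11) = 19.18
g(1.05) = -4.08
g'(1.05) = -6.42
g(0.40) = -1.62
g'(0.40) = -1.15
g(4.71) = -81.81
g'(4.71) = -36.06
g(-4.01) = -75.32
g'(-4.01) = 34.57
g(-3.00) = -44.53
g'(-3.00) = 26.39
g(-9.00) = -348.67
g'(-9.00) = 74.99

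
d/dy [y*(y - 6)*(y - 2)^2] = 4*y^3 - 30*y^2 + 56*y - 24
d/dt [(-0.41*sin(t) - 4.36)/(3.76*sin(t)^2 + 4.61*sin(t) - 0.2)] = (1.5416*sin(t)^2 + 32.7872*sin(t) + 20.1816)*cos(t)/(14.1376*sin(t)^4 + 34.6672*sin(t)^3 + 19.7481*sin(t)^2 - 1.844*sin(t) + 0.04)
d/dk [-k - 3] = -1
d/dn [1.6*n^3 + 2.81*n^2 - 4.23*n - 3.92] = 4.8*n^2 + 5.62*n - 4.23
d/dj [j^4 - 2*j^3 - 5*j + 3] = 4*j^3 - 6*j^2 - 5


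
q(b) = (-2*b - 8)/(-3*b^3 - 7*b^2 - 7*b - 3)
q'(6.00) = -0.00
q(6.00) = 0.02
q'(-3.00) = -0.13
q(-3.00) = -0.06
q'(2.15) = -0.13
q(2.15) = 0.15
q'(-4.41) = -0.01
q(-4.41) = 0.01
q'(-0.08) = -6.74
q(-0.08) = 3.16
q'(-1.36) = -21.21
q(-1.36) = -4.72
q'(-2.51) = -0.38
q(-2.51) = -0.17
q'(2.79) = -0.06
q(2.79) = 0.10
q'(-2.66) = -0.26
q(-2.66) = -0.12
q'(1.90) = -0.17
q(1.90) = 0.19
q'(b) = (-2*b - 8)*(9*b^2 + 14*b + 7)/(-3*b^3 - 7*b^2 - 7*b - 3)^2 - 2/(-3*b^3 - 7*b^2 - 7*b - 3)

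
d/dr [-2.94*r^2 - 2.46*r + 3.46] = -5.88*r - 2.46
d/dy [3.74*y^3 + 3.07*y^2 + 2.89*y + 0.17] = 11.22*y^2 + 6.14*y + 2.89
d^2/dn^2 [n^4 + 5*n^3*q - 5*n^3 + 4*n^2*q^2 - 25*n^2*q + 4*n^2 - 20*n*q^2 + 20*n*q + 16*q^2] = 12*n^2 + 30*n*q - 30*n + 8*q^2 - 50*q + 8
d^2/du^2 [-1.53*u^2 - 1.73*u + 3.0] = -3.06000000000000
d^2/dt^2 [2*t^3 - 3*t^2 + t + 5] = 12*t - 6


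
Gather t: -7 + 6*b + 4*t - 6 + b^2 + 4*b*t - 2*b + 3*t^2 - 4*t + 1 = b^2 + 4*b*t + 4*b + 3*t^2 - 12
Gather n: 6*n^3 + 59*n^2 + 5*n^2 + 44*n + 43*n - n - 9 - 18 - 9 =6*n^3 + 64*n^2 + 86*n - 36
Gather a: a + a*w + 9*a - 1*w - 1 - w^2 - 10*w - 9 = a*(w + 10) - w^2 - 11*w - 10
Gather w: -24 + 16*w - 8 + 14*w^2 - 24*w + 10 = 14*w^2 - 8*w - 22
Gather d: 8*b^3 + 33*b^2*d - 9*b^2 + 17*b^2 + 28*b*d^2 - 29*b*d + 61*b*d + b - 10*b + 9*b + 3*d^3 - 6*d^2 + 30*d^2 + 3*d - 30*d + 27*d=8*b^3 + 8*b^2 + 3*d^3 + d^2*(28*b + 24) + d*(33*b^2 + 32*b)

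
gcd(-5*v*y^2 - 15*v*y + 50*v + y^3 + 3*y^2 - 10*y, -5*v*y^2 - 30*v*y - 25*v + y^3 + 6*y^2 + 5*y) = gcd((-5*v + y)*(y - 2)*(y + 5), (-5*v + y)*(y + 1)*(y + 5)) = -5*v*y - 25*v + y^2 + 5*y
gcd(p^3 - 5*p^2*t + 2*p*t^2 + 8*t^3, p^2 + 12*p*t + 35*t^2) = 1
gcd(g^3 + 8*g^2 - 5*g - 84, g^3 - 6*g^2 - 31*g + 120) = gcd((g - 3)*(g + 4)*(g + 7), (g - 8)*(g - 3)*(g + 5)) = g - 3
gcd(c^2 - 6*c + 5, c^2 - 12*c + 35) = c - 5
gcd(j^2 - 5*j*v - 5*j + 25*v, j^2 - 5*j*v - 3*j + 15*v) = -j + 5*v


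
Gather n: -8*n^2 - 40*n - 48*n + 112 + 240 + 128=-8*n^2 - 88*n + 480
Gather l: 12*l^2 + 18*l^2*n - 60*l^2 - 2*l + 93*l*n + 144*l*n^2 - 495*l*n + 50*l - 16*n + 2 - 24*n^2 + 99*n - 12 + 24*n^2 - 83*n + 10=l^2*(18*n - 48) + l*(144*n^2 - 402*n + 48)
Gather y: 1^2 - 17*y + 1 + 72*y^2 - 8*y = 72*y^2 - 25*y + 2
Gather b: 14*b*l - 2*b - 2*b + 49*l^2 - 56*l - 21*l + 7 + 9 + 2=b*(14*l - 4) + 49*l^2 - 77*l + 18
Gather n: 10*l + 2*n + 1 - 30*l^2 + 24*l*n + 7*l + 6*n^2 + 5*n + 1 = -30*l^2 + 17*l + 6*n^2 + n*(24*l + 7) + 2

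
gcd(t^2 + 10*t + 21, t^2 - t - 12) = t + 3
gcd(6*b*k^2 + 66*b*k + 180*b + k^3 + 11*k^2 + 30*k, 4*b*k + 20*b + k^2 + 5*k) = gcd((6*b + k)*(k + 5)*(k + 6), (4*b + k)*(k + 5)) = k + 5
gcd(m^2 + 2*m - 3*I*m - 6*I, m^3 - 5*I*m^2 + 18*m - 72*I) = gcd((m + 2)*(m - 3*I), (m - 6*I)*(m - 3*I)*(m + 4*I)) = m - 3*I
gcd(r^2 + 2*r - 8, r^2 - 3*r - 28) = r + 4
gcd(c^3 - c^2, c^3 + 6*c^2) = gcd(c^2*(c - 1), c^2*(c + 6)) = c^2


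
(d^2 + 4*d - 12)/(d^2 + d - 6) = (d + 6)/(d + 3)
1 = 1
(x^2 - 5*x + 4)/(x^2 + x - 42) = (x^2 - 5*x + 4)/(x^2 + x - 42)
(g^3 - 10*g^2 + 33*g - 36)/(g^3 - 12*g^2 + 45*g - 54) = (g - 4)/(g - 6)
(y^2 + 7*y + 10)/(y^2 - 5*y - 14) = (y + 5)/(y - 7)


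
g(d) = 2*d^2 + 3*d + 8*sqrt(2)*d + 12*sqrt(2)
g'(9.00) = 50.31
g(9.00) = 307.79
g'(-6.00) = -9.69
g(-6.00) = 3.09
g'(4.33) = 31.63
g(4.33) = 116.45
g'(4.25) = 31.31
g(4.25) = 113.93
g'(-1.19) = 9.55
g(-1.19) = 2.77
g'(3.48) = 28.23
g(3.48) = 91.00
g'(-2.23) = 5.39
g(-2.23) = -5.00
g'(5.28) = 35.43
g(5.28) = 148.30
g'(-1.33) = 8.99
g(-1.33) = 1.47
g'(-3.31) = 1.07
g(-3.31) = -8.50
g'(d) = 4*d + 3 + 8*sqrt(2)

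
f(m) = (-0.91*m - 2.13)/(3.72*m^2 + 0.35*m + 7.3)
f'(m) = (-7.44*m - 0.35)*(-0.91*m - 2.13)/(3.72*m^2 + 0.35*m + 7.3)^2 - 0.91/(3.72*m^2 + 0.35*m + 7.3)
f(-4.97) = 0.02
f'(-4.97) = -0.00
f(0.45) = -0.31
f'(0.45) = 0.03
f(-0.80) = -0.15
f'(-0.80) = -0.19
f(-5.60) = 0.02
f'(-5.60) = 0.00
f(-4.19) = 0.02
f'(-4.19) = -0.00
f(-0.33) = -0.24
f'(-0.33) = -0.19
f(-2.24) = -0.00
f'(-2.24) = -0.04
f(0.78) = -0.29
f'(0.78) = 0.09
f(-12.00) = 0.02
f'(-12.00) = 0.00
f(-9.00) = 0.02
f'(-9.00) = 0.00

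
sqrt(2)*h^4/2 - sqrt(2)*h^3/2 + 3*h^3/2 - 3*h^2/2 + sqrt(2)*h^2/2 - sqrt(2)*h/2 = h*(h - 1)*(h + sqrt(2))*(sqrt(2)*h/2 + 1/2)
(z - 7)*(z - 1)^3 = z^4 - 10*z^3 + 24*z^2 - 22*z + 7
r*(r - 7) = r^2 - 7*r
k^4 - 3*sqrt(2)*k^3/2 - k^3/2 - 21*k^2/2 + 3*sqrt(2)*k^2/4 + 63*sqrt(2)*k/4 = k*(k - 7/2)*(k + 3)*(k - 3*sqrt(2)/2)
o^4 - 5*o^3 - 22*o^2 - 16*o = o*(o - 8)*(o + 1)*(o + 2)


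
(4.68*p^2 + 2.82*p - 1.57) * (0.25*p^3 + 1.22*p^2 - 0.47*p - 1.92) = 1.17*p^5 + 6.4146*p^4 + 0.8483*p^3 - 12.2264*p^2 - 4.6765*p + 3.0144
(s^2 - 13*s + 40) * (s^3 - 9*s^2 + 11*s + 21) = s^5 - 22*s^4 + 168*s^3 - 482*s^2 + 167*s + 840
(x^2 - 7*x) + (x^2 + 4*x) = 2*x^2 - 3*x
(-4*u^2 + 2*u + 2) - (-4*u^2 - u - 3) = 3*u + 5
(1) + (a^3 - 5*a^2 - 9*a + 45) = a^3 - 5*a^2 - 9*a + 46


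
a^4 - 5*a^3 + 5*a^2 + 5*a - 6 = (a - 3)*(a - 2)*(a - 1)*(a + 1)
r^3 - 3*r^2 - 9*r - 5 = (r - 5)*(r + 1)^2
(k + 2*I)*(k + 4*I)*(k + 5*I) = k^3 + 11*I*k^2 - 38*k - 40*I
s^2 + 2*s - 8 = (s - 2)*(s + 4)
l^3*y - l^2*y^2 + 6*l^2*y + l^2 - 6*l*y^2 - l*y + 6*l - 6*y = (l + 6)*(l - y)*(l*y + 1)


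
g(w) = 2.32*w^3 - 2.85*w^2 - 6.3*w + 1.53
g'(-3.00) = 73.44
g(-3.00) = -67.86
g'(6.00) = 210.06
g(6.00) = 362.25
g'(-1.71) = 23.80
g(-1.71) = -7.63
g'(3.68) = 66.98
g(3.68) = 55.37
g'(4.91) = 133.51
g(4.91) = 176.51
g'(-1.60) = 20.64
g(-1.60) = -5.19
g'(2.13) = 13.14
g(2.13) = -2.40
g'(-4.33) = 148.87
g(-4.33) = -212.97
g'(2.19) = 14.60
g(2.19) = -1.57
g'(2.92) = 36.40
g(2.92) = 16.60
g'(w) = 6.96*w^2 - 5.7*w - 6.3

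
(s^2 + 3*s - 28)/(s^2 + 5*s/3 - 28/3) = 3*(s^2 + 3*s - 28)/(3*s^2 + 5*s - 28)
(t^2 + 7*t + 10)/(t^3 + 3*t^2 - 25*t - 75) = (t + 2)/(t^2 - 2*t - 15)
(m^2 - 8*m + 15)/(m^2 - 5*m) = (m - 3)/m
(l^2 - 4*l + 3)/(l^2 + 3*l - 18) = (l - 1)/(l + 6)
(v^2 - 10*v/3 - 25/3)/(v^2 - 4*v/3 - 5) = (v - 5)/(v - 3)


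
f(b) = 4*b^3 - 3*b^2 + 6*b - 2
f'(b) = 12*b^2 - 6*b + 6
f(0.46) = 0.51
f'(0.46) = 5.78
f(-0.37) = -4.83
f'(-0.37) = 9.86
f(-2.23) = -74.66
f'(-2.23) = 79.05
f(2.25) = 41.88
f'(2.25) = 53.25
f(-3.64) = -256.50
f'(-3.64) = 186.84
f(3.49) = 152.43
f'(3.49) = 131.22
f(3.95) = 221.41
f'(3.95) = 169.53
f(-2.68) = -116.62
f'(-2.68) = 108.27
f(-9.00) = -3215.00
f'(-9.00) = 1032.00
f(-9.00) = -3215.00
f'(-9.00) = 1032.00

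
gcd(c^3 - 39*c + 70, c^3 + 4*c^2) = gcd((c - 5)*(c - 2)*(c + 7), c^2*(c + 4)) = 1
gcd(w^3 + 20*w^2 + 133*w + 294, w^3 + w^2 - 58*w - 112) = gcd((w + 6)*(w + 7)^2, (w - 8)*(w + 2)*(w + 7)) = w + 7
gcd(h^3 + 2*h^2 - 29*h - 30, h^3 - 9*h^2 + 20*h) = h - 5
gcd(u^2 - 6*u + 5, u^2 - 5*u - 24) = 1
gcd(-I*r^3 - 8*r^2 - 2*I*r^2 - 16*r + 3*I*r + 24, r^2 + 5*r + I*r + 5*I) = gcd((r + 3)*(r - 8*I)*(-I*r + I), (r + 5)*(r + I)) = 1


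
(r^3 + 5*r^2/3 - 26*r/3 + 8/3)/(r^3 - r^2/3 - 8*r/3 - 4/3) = (3*r^2 + 11*r - 4)/(3*r^2 + 5*r + 2)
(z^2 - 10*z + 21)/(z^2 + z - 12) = (z - 7)/(z + 4)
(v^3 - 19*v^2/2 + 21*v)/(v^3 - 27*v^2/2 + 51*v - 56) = v*(v - 6)/(v^2 - 10*v + 16)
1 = 1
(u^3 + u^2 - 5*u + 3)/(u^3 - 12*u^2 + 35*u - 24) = (u^2 + 2*u - 3)/(u^2 - 11*u + 24)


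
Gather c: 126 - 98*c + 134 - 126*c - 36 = 224 - 224*c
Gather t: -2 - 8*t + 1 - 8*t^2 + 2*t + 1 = -8*t^2 - 6*t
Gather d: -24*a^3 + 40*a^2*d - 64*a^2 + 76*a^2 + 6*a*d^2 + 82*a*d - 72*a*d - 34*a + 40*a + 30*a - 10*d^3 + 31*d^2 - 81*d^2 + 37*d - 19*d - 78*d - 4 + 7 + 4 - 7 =-24*a^3 + 12*a^2 + 36*a - 10*d^3 + d^2*(6*a - 50) + d*(40*a^2 + 10*a - 60)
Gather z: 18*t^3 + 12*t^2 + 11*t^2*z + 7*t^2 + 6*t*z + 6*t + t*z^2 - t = 18*t^3 + 19*t^2 + t*z^2 + 5*t + z*(11*t^2 + 6*t)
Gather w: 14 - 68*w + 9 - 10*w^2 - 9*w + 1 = -10*w^2 - 77*w + 24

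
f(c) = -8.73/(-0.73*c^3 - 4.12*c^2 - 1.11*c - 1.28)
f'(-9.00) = -0.02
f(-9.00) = -0.04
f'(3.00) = -0.11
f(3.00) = 0.14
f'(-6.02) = -1.14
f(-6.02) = -0.57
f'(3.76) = -0.05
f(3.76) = 0.09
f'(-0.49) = 7.80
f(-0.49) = 5.33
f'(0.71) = -3.63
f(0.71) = 1.98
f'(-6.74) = -0.22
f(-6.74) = -0.21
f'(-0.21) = 3.06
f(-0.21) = 7.15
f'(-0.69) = 6.17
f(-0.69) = 3.90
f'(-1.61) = 1.11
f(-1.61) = 1.23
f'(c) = -8.73*(2.19*c^2 + 8.24*c + 1.11)/(-0.73*c^3 - 4.12*c^2 - 1.11*c - 1.28)^2 = (-19.1187*c^2 - 71.9352*c - 9.6903)/(0.73*c^3 + 4.12*c^2 + 1.11*c + 1.28)^2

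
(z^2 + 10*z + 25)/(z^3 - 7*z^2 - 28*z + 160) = (z + 5)/(z^2 - 12*z + 32)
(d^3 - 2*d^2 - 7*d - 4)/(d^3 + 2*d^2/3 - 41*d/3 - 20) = 3*(d^2 + 2*d + 1)/(3*d^2 + 14*d + 15)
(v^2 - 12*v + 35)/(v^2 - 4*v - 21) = (v - 5)/(v + 3)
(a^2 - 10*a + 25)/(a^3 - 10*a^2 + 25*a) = 1/a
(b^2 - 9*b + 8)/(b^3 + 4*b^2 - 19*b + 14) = (b - 8)/(b^2 + 5*b - 14)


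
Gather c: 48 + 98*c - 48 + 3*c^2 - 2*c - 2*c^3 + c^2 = -2*c^3 + 4*c^2 + 96*c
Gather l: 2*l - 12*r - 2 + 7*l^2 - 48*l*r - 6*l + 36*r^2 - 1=7*l^2 + l*(-48*r - 4) + 36*r^2 - 12*r - 3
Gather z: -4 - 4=-8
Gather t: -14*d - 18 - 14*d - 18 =-28*d - 36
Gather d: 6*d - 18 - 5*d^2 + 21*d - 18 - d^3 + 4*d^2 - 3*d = -d^3 - d^2 + 24*d - 36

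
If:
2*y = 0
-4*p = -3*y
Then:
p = 0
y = 0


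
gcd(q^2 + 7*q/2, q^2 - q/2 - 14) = q + 7/2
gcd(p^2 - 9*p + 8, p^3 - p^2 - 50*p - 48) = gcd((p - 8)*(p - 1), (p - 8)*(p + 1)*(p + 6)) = p - 8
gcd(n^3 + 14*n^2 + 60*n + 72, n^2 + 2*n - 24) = n + 6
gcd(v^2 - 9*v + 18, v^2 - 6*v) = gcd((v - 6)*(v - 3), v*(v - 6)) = v - 6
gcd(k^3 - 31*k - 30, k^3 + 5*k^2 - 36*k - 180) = k^2 - k - 30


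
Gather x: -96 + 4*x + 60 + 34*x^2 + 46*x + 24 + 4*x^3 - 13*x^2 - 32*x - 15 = 4*x^3 + 21*x^2 + 18*x - 27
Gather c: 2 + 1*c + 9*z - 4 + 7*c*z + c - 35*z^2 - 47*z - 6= c*(7*z + 2) - 35*z^2 - 38*z - 8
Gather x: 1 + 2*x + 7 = 2*x + 8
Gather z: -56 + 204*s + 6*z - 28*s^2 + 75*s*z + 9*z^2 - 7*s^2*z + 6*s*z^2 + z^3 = -28*s^2 + 204*s + z^3 + z^2*(6*s + 9) + z*(-7*s^2 + 75*s + 6) - 56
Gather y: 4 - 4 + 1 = 1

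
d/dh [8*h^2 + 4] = 16*h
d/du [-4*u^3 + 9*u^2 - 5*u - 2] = -12*u^2 + 18*u - 5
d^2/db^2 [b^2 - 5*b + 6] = 2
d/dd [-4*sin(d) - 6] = -4*cos(d)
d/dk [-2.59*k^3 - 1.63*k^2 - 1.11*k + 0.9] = -7.77*k^2 - 3.26*k - 1.11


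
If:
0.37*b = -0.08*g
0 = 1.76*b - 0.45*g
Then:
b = 0.00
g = 0.00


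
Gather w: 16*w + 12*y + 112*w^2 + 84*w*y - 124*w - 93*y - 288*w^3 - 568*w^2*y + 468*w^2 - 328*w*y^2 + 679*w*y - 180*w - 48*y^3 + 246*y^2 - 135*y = -288*w^3 + w^2*(580 - 568*y) + w*(-328*y^2 + 763*y - 288) - 48*y^3 + 246*y^2 - 216*y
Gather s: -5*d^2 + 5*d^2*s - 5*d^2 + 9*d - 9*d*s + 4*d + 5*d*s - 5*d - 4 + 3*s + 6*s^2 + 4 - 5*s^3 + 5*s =-10*d^2 + 8*d - 5*s^3 + 6*s^2 + s*(5*d^2 - 4*d + 8)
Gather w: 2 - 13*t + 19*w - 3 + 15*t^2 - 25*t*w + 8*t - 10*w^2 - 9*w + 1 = 15*t^2 - 5*t - 10*w^2 + w*(10 - 25*t)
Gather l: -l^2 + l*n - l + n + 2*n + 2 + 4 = -l^2 + l*(n - 1) + 3*n + 6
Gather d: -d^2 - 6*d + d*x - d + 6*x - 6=-d^2 + d*(x - 7) + 6*x - 6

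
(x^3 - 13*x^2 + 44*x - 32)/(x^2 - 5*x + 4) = x - 8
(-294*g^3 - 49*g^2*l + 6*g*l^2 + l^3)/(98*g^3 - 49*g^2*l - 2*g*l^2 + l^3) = (-6*g - l)/(2*g - l)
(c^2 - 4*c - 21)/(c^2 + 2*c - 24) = (c^2 - 4*c - 21)/(c^2 + 2*c - 24)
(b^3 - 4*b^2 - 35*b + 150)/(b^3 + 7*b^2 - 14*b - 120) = (b^2 - 10*b + 25)/(b^2 + b - 20)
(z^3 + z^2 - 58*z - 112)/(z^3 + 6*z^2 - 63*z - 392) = (z + 2)/(z + 7)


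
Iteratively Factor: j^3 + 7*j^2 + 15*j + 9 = (j + 1)*(j^2 + 6*j + 9) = (j + 1)*(j + 3)*(j + 3)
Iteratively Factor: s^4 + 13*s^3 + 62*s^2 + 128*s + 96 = (s + 4)*(s^3 + 9*s^2 + 26*s + 24) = (s + 2)*(s + 4)*(s^2 + 7*s + 12) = (s + 2)*(s + 3)*(s + 4)*(s + 4)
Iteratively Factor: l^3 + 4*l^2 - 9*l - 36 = (l + 4)*(l^2 - 9) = (l + 3)*(l + 4)*(l - 3)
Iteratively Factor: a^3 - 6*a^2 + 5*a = (a - 1)*(a^2 - 5*a) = (a - 5)*(a - 1)*(a)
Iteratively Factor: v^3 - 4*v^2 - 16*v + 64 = (v - 4)*(v^2 - 16) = (v - 4)^2*(v + 4)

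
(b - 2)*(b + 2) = b^2 - 4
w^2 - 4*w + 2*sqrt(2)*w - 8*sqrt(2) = (w - 4)*(w + 2*sqrt(2))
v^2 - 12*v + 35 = (v - 7)*(v - 5)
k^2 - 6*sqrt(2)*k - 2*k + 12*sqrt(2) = (k - 2)*(k - 6*sqrt(2))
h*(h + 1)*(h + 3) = h^3 + 4*h^2 + 3*h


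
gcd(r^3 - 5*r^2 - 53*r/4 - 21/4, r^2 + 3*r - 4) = 1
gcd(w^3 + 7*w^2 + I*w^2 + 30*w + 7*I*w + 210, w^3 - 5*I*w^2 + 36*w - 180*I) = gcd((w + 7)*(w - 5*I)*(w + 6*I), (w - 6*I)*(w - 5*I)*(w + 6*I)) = w^2 + I*w + 30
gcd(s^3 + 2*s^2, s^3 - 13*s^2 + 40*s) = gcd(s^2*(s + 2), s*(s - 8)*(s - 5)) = s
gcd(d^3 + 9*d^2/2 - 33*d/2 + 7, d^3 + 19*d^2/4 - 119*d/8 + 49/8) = d^2 + 13*d/2 - 7/2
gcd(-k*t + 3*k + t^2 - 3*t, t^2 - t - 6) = t - 3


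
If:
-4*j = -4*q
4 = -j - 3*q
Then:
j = -1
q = -1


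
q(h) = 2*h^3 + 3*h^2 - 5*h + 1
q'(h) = 6*h^2 + 6*h - 5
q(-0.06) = 1.31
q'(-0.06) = -5.34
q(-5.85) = -267.49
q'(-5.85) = 165.24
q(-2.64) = -1.69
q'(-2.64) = 20.98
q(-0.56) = 4.39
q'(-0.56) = -6.48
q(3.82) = 137.16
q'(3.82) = 105.47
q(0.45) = -0.46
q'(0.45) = -1.08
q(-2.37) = 3.08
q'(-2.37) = 14.48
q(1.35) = 4.64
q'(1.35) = 14.04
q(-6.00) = -293.00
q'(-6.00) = 175.00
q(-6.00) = -293.00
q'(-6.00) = 175.00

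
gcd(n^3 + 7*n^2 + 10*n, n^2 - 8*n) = n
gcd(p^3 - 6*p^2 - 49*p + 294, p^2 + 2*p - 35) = p + 7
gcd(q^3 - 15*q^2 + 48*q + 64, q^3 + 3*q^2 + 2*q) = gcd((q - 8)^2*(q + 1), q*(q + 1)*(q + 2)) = q + 1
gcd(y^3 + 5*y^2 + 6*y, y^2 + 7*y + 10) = y + 2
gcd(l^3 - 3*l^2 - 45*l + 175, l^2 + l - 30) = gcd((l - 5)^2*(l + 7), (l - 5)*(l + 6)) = l - 5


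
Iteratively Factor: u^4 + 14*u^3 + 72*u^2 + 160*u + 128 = (u + 2)*(u^3 + 12*u^2 + 48*u + 64) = (u + 2)*(u + 4)*(u^2 + 8*u + 16) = (u + 2)*(u + 4)^2*(u + 4)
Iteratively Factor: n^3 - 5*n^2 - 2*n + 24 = (n - 4)*(n^2 - n - 6) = (n - 4)*(n + 2)*(n - 3)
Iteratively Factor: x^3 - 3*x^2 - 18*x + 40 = (x + 4)*(x^2 - 7*x + 10) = (x - 2)*(x + 4)*(x - 5)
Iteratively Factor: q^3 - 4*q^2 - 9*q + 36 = (q + 3)*(q^2 - 7*q + 12) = (q - 4)*(q + 3)*(q - 3)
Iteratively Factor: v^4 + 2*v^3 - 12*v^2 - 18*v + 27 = (v + 3)*(v^3 - v^2 - 9*v + 9) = (v - 1)*(v + 3)*(v^2 - 9) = (v - 1)*(v + 3)^2*(v - 3)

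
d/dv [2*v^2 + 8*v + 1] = 4*v + 8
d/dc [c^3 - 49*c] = 3*c^2 - 49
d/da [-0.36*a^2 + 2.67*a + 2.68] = 2.67 - 0.72*a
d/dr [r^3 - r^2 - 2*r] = 3*r^2 - 2*r - 2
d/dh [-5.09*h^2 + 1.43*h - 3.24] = 1.43 - 10.18*h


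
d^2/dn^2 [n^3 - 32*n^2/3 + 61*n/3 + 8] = 6*n - 64/3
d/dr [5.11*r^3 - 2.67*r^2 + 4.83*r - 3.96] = 15.33*r^2 - 5.34*r + 4.83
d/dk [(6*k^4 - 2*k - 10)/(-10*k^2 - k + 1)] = 2*((1 - 12*k^3)*(10*k^2 + k - 1) - (20*k + 1)*(-3*k^4 + k + 5))/(10*k^2 + k - 1)^2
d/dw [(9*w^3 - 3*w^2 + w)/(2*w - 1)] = (36*w^3 - 33*w^2 + 6*w - 1)/(4*w^2 - 4*w + 1)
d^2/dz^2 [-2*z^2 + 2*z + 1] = -4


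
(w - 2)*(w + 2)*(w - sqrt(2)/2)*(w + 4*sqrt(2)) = w^4 + 7*sqrt(2)*w^3/2 - 8*w^2 - 14*sqrt(2)*w + 16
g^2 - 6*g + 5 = (g - 5)*(g - 1)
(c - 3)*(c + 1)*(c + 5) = c^3 + 3*c^2 - 13*c - 15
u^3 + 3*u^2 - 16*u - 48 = (u - 4)*(u + 3)*(u + 4)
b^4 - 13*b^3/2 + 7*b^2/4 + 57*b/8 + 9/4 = (b - 6)*(b - 3/2)*(b + 1/2)^2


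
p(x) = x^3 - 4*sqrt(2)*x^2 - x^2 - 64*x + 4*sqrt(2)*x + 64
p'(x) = 3*x^2 - 8*sqrt(2)*x - 2*x - 64 + 4*sqrt(2)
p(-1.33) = 127.47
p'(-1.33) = -35.33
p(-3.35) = 147.15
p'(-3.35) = 19.93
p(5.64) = -297.40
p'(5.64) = -38.00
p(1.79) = -56.03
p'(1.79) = -72.56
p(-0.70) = 101.24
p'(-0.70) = -47.55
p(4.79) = -258.30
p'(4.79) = -53.28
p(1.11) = -7.60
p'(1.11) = -69.43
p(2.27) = -91.04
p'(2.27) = -73.11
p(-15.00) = -3933.65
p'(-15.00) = 816.36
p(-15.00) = -3933.65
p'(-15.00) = 816.36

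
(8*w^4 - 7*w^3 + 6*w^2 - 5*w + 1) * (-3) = -24*w^4 + 21*w^3 - 18*w^2 + 15*w - 3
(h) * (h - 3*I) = h^2 - 3*I*h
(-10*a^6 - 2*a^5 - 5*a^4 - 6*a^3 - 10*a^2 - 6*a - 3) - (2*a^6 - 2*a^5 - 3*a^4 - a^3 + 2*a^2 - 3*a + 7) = -12*a^6 - 2*a^4 - 5*a^3 - 12*a^2 - 3*a - 10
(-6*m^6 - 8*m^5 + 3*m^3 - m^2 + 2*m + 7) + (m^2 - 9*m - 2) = -6*m^6 - 8*m^5 + 3*m^3 - 7*m + 5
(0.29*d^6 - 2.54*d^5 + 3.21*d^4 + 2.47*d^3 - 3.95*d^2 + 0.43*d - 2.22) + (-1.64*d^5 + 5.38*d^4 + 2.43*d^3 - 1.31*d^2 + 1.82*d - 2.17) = 0.29*d^6 - 4.18*d^5 + 8.59*d^4 + 4.9*d^3 - 5.26*d^2 + 2.25*d - 4.39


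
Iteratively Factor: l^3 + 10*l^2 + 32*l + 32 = (l + 2)*(l^2 + 8*l + 16) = (l + 2)*(l + 4)*(l + 4)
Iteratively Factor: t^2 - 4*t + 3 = (t - 1)*(t - 3)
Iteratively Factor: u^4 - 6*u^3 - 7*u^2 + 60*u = (u - 4)*(u^3 - 2*u^2 - 15*u) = u*(u - 4)*(u^2 - 2*u - 15) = u*(u - 5)*(u - 4)*(u + 3)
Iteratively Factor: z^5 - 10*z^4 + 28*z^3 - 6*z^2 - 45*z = (z)*(z^4 - 10*z^3 + 28*z^2 - 6*z - 45) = z*(z - 5)*(z^3 - 5*z^2 + 3*z + 9) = z*(z - 5)*(z + 1)*(z^2 - 6*z + 9) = z*(z - 5)*(z - 3)*(z + 1)*(z - 3)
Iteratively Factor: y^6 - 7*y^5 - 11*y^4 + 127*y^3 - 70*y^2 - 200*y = (y - 2)*(y^5 - 5*y^4 - 21*y^3 + 85*y^2 + 100*y) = y*(y - 2)*(y^4 - 5*y^3 - 21*y^2 + 85*y + 100) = y*(y - 2)*(y + 1)*(y^3 - 6*y^2 - 15*y + 100) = y*(y - 5)*(y - 2)*(y + 1)*(y^2 - y - 20) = y*(y - 5)*(y - 2)*(y + 1)*(y + 4)*(y - 5)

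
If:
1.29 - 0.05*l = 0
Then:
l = 25.80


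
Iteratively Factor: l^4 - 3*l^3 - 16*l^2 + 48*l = (l + 4)*(l^3 - 7*l^2 + 12*l) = l*(l + 4)*(l^2 - 7*l + 12) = l*(l - 3)*(l + 4)*(l - 4)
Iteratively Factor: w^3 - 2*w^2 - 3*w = (w)*(w^2 - 2*w - 3) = w*(w - 3)*(w + 1)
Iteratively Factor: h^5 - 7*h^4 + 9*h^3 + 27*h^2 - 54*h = (h - 3)*(h^4 - 4*h^3 - 3*h^2 + 18*h) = h*(h - 3)*(h^3 - 4*h^2 - 3*h + 18) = h*(h - 3)^2*(h^2 - h - 6) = h*(h - 3)^2*(h + 2)*(h - 3)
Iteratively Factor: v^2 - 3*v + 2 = (v - 1)*(v - 2)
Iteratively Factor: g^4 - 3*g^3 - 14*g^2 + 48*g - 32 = (g - 1)*(g^3 - 2*g^2 - 16*g + 32) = (g - 1)*(g + 4)*(g^2 - 6*g + 8) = (g - 4)*(g - 1)*(g + 4)*(g - 2)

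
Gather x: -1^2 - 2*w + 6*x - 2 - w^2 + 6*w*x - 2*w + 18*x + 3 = -w^2 - 4*w + x*(6*w + 24)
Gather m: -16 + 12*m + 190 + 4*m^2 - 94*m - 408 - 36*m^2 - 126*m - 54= -32*m^2 - 208*m - 288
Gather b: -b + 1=1 - b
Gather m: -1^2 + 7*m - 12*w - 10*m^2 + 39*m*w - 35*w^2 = -10*m^2 + m*(39*w + 7) - 35*w^2 - 12*w - 1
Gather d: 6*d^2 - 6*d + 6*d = 6*d^2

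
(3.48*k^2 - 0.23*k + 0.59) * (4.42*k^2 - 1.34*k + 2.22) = 15.3816*k^4 - 5.6798*k^3 + 10.6416*k^2 - 1.3012*k + 1.3098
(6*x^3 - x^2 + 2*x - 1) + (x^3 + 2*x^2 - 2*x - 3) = 7*x^3 + x^2 - 4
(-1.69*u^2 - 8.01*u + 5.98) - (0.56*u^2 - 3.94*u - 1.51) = -2.25*u^2 - 4.07*u + 7.49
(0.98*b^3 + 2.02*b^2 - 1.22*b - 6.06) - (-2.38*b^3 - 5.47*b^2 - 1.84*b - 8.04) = 3.36*b^3 + 7.49*b^2 + 0.62*b + 1.98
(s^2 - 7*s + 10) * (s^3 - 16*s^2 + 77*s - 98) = s^5 - 23*s^4 + 199*s^3 - 797*s^2 + 1456*s - 980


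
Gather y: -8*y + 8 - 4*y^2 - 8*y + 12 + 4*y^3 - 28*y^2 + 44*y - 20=4*y^3 - 32*y^2 + 28*y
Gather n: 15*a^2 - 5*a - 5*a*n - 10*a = 15*a^2 - 5*a*n - 15*a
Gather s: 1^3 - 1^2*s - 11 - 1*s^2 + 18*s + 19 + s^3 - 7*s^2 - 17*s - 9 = s^3 - 8*s^2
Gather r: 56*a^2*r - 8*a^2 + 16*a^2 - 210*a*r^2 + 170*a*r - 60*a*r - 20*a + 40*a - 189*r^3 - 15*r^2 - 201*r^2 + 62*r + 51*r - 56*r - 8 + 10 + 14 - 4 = 8*a^2 + 20*a - 189*r^3 + r^2*(-210*a - 216) + r*(56*a^2 + 110*a + 57) + 12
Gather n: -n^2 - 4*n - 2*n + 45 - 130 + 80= -n^2 - 6*n - 5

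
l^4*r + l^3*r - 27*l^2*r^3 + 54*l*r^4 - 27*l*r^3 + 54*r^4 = (l - 3*r)^2*(l + 6*r)*(l*r + r)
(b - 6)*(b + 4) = b^2 - 2*b - 24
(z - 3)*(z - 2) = z^2 - 5*z + 6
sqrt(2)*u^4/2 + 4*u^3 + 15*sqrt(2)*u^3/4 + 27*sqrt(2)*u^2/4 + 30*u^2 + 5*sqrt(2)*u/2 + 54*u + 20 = (u + 1/2)*(u + 5)*(u + 4*sqrt(2))*(sqrt(2)*u/2 + sqrt(2))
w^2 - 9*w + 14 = (w - 7)*(w - 2)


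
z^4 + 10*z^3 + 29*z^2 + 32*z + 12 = (z + 1)^2*(z + 2)*(z + 6)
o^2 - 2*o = o*(o - 2)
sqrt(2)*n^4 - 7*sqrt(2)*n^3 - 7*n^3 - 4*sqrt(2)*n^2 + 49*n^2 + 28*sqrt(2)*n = n*(n - 7)*(n - 4*sqrt(2))*(sqrt(2)*n + 1)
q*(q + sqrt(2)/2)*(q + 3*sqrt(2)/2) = q^3 + 2*sqrt(2)*q^2 + 3*q/2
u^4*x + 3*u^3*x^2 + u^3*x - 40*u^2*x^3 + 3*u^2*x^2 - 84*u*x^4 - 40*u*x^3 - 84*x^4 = (u - 6*x)*(u + 2*x)*(u + 7*x)*(u*x + x)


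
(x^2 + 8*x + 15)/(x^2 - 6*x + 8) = (x^2 + 8*x + 15)/(x^2 - 6*x + 8)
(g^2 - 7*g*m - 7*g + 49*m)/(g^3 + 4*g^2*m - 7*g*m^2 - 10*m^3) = (g^2 - 7*g*m - 7*g + 49*m)/(g^3 + 4*g^2*m - 7*g*m^2 - 10*m^3)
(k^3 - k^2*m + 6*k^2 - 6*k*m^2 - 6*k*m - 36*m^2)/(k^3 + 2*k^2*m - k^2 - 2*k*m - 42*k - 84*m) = (k - 3*m)/(k - 7)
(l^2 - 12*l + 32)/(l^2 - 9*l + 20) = (l - 8)/(l - 5)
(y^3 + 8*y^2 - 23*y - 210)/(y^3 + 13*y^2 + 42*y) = (y - 5)/y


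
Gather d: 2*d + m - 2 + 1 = 2*d + m - 1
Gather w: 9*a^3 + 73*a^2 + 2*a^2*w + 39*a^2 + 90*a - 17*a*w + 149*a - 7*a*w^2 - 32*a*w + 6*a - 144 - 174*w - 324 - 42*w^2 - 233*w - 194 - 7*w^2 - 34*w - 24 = 9*a^3 + 112*a^2 + 245*a + w^2*(-7*a - 49) + w*(2*a^2 - 49*a - 441) - 686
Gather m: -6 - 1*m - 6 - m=-2*m - 12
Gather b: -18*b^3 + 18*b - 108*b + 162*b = -18*b^3 + 72*b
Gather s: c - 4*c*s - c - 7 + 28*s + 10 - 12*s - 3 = s*(16 - 4*c)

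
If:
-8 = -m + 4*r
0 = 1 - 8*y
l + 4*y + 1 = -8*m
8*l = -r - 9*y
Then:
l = 59/510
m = -103/510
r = -4183/2040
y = 1/8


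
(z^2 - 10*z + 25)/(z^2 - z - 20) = (z - 5)/(z + 4)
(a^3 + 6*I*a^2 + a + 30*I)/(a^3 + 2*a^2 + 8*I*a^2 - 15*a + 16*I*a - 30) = (a - 2*I)/(a + 2)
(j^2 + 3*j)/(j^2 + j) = (j + 3)/(j + 1)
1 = 1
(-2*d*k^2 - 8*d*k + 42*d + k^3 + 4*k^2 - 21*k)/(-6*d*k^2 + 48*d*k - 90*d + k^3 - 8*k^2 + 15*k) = (2*d*k + 14*d - k^2 - 7*k)/(6*d*k - 30*d - k^2 + 5*k)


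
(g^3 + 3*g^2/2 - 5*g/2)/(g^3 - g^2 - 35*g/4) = 2*(g - 1)/(2*g - 7)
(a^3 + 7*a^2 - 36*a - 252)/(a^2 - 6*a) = a + 13 + 42/a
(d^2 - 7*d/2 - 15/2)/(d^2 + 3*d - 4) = (2*d^2 - 7*d - 15)/(2*(d^2 + 3*d - 4))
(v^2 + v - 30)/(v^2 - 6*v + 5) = (v + 6)/(v - 1)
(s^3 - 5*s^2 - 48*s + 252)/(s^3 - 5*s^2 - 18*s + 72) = (s^2 + s - 42)/(s^2 + s - 12)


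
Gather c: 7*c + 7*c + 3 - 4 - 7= 14*c - 8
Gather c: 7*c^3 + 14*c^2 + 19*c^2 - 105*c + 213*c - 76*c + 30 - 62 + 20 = 7*c^3 + 33*c^2 + 32*c - 12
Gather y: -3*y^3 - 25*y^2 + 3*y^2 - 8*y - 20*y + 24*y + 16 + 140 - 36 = -3*y^3 - 22*y^2 - 4*y + 120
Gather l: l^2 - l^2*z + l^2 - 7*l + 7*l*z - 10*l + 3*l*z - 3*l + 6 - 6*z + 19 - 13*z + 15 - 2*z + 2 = l^2*(2 - z) + l*(10*z - 20) - 21*z + 42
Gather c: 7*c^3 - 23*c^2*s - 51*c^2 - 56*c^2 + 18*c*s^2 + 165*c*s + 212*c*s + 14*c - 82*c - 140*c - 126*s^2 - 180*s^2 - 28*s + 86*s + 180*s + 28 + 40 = 7*c^3 + c^2*(-23*s - 107) + c*(18*s^2 + 377*s - 208) - 306*s^2 + 238*s + 68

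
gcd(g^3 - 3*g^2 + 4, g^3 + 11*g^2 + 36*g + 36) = 1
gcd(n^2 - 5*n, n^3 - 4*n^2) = n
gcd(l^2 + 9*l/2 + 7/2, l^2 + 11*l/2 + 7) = l + 7/2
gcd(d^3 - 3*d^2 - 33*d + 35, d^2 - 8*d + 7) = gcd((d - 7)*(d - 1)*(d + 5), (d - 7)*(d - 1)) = d^2 - 8*d + 7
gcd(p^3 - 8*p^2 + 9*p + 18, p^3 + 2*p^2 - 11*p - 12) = p^2 - 2*p - 3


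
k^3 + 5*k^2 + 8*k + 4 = (k + 1)*(k + 2)^2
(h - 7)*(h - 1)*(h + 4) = h^3 - 4*h^2 - 25*h + 28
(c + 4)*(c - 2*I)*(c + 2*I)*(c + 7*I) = c^4 + 4*c^3 + 7*I*c^3 + 4*c^2 + 28*I*c^2 + 16*c + 28*I*c + 112*I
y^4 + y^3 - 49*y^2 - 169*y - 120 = (y - 8)*(y + 1)*(y + 3)*(y + 5)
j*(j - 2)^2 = j^3 - 4*j^2 + 4*j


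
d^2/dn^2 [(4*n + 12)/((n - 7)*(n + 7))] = 8*(n^3 + 9*n^2 + 147*n + 147)/(n^6 - 147*n^4 + 7203*n^2 - 117649)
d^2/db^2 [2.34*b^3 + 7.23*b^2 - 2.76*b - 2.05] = 14.04*b + 14.46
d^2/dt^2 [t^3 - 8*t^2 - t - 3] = 6*t - 16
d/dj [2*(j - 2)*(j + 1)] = 4*j - 2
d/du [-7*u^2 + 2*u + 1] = 2 - 14*u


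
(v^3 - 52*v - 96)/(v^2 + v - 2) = (v^2 - 2*v - 48)/(v - 1)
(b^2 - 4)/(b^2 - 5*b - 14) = (b - 2)/(b - 7)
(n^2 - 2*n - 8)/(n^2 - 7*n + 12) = (n + 2)/(n - 3)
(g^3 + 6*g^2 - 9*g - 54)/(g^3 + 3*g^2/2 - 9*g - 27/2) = 2*(g + 6)/(2*g + 3)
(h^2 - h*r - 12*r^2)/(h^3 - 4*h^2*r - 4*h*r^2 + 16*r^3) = (-h - 3*r)/(-h^2 + 4*r^2)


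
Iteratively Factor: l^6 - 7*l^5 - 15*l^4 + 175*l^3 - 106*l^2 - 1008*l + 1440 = (l - 3)*(l^5 - 4*l^4 - 27*l^3 + 94*l^2 + 176*l - 480) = (l - 3)*(l + 3)*(l^4 - 7*l^3 - 6*l^2 + 112*l - 160) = (l - 3)*(l + 3)*(l + 4)*(l^3 - 11*l^2 + 38*l - 40) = (l - 4)*(l - 3)*(l + 3)*(l + 4)*(l^2 - 7*l + 10) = (l - 5)*(l - 4)*(l - 3)*(l + 3)*(l + 4)*(l - 2)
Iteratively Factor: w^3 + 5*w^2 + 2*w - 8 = (w + 4)*(w^2 + w - 2) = (w + 2)*(w + 4)*(w - 1)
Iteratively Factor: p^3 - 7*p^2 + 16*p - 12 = (p - 2)*(p^2 - 5*p + 6) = (p - 2)^2*(p - 3)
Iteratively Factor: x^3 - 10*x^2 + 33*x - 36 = (x - 3)*(x^2 - 7*x + 12) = (x - 4)*(x - 3)*(x - 3)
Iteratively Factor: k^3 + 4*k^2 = (k)*(k^2 + 4*k) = k*(k + 4)*(k)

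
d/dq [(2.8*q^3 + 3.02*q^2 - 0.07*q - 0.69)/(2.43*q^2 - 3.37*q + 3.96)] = (6.804*q^4 - 18.872*q^3 + 23.2567*q^2 + 27.2718*q - 2.6025)/(5.9049*q^4 - 16.3782*q^3 + 30.6025*q^2 - 26.6904*q + 15.6816)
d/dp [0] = 0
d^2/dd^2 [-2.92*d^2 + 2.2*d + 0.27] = -5.84000000000000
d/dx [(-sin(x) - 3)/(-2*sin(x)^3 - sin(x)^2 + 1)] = (-19*sin(x)^2 - 9*sin(x) + sin(3*x) - 1)*cos(x)/(2*sin(x)^3 + sin(x)^2 - 1)^2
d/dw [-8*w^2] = -16*w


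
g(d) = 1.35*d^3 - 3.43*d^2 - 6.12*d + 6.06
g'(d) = 4.05*d^2 - 6.86*d - 6.12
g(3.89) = 9.82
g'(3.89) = 28.48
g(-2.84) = -35.15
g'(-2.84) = 46.03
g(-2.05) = -7.44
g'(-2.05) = 24.96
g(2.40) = -9.72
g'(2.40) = 0.74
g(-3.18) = -52.58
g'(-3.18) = 56.65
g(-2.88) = -37.01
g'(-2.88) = 47.23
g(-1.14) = 6.58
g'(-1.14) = 6.96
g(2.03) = -9.20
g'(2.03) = -3.36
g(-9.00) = -1200.84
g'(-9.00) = 383.67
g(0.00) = 6.06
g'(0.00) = -6.12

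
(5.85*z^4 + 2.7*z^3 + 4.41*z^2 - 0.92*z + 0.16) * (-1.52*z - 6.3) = -8.892*z^5 - 40.959*z^4 - 23.7132*z^3 - 26.3846*z^2 + 5.5528*z - 1.008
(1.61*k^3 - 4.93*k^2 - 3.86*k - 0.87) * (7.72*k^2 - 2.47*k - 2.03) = 12.4292*k^5 - 42.0363*k^4 - 20.8904*k^3 + 12.8257*k^2 + 9.9847*k + 1.7661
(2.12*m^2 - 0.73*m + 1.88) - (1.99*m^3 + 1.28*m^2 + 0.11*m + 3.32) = -1.99*m^3 + 0.84*m^2 - 0.84*m - 1.44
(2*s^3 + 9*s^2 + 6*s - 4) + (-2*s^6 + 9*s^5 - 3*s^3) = -2*s^6 + 9*s^5 - s^3 + 9*s^2 + 6*s - 4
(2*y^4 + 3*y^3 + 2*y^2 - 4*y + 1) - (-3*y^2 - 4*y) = 2*y^4 + 3*y^3 + 5*y^2 + 1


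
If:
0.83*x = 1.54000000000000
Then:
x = 1.86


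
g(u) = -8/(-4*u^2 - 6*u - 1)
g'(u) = -8*(8*u + 6)/(-4*u^2 - 6*u - 1)^2 = 16*(-4*u - 3)/(4*u^2 + 6*u + 1)^2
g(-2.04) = 1.48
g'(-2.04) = 2.82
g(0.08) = 5.31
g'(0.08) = -23.43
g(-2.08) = 1.37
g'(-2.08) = 2.51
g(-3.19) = 0.35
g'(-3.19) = 0.31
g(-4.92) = 0.12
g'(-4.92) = 0.06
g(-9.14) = 0.03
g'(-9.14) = 0.01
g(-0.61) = -6.83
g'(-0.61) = -6.53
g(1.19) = 0.58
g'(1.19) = -0.65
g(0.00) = 8.00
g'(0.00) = -48.00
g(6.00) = 0.04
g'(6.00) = -0.01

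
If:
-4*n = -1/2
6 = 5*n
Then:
No Solution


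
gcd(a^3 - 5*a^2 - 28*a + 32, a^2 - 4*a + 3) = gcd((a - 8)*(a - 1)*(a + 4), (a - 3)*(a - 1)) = a - 1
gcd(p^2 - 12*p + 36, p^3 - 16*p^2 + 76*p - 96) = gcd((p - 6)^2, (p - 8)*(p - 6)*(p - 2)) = p - 6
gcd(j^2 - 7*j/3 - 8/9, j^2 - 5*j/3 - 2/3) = j + 1/3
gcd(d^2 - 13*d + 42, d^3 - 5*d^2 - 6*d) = d - 6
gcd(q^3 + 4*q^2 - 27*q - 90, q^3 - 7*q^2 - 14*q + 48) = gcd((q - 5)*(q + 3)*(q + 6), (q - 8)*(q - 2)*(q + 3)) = q + 3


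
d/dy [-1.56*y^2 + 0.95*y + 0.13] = 0.95 - 3.12*y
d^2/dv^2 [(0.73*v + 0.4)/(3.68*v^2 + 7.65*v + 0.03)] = ((0.73*v + 0.4)*(7.36*v + 7.65)*(14.72*v + 15.3) - (16.1184*v + 14.113)*(3.68*v^2 + 7.65*v + 0.03))/(3.68*v^2 + 7.65*v + 0.03)^3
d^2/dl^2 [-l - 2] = 0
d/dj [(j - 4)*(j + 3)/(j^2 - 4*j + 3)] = 3*(-j^2 + 10*j - 17)/(j^4 - 8*j^3 + 22*j^2 - 24*j + 9)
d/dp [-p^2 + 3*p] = 3 - 2*p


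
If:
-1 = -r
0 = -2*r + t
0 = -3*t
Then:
No Solution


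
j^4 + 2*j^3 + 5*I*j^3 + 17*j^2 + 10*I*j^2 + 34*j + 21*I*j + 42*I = (j + 2)*(j - 3*I)*(j + I)*(j + 7*I)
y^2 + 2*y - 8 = (y - 2)*(y + 4)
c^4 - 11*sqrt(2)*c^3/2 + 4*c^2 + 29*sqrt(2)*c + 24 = (c - 4*sqrt(2))*(c - 3*sqrt(2))*(c + sqrt(2)/2)*(c + sqrt(2))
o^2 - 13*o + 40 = (o - 8)*(o - 5)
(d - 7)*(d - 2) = d^2 - 9*d + 14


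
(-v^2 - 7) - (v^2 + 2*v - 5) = -2*v^2 - 2*v - 2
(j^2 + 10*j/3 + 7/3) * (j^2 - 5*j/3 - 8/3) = j^4 + 5*j^3/3 - 53*j^2/9 - 115*j/9 - 56/9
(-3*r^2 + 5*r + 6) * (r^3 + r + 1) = -3*r^5 + 5*r^4 + 3*r^3 + 2*r^2 + 11*r + 6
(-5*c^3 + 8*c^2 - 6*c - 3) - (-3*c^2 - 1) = -5*c^3 + 11*c^2 - 6*c - 2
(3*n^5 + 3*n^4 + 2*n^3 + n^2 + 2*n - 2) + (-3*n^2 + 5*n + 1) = 3*n^5 + 3*n^4 + 2*n^3 - 2*n^2 + 7*n - 1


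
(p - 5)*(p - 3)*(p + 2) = p^3 - 6*p^2 - p + 30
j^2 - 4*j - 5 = (j - 5)*(j + 1)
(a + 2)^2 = a^2 + 4*a + 4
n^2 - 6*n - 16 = (n - 8)*(n + 2)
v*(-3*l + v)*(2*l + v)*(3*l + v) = -18*l^3*v - 9*l^2*v^2 + 2*l*v^3 + v^4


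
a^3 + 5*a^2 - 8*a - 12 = (a - 2)*(a + 1)*(a + 6)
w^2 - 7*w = w*(w - 7)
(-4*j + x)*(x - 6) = -4*j*x + 24*j + x^2 - 6*x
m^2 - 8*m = m*(m - 8)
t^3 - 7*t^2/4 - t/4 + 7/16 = (t - 7/4)*(t - 1/2)*(t + 1/2)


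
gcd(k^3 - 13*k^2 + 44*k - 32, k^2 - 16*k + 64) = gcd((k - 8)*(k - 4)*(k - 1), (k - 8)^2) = k - 8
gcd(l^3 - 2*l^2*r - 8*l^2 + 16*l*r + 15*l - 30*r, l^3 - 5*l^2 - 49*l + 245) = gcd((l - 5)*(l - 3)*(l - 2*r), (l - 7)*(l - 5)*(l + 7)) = l - 5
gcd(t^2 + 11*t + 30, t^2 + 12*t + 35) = t + 5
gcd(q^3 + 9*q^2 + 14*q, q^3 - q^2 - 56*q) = q^2 + 7*q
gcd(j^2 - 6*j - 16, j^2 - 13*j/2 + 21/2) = 1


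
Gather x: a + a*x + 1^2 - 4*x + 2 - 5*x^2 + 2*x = a - 5*x^2 + x*(a - 2) + 3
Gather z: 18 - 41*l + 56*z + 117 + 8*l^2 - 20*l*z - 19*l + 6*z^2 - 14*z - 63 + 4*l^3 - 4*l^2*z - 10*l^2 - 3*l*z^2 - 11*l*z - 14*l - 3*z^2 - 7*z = 4*l^3 - 2*l^2 - 74*l + z^2*(3 - 3*l) + z*(-4*l^2 - 31*l + 35) + 72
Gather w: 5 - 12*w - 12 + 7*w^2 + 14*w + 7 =7*w^2 + 2*w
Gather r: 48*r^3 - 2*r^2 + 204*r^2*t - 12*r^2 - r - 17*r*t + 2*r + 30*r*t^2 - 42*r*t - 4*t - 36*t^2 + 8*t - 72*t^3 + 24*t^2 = 48*r^3 + r^2*(204*t - 14) + r*(30*t^2 - 59*t + 1) - 72*t^3 - 12*t^2 + 4*t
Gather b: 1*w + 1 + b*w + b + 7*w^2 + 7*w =b*(w + 1) + 7*w^2 + 8*w + 1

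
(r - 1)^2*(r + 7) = r^3 + 5*r^2 - 13*r + 7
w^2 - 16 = (w - 4)*(w + 4)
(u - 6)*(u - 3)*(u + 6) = u^3 - 3*u^2 - 36*u + 108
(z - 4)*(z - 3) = z^2 - 7*z + 12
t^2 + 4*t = t*(t + 4)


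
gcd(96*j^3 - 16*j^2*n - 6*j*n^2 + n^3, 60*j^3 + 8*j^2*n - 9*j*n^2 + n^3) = 6*j - n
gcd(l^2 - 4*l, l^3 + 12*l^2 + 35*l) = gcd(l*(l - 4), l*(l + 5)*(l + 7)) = l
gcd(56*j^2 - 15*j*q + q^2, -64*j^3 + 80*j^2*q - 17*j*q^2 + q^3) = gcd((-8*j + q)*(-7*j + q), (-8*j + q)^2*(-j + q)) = -8*j + q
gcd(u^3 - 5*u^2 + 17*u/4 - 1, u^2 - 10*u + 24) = u - 4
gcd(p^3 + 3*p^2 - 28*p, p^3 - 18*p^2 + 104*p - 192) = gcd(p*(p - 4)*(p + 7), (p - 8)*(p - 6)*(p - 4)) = p - 4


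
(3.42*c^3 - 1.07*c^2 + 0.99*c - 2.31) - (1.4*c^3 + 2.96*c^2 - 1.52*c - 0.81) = 2.02*c^3 - 4.03*c^2 + 2.51*c - 1.5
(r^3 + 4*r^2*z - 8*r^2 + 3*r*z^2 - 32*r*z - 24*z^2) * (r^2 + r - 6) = r^5 + 4*r^4*z - 7*r^4 + 3*r^3*z^2 - 28*r^3*z - 14*r^3 - 21*r^2*z^2 - 56*r^2*z + 48*r^2 - 42*r*z^2 + 192*r*z + 144*z^2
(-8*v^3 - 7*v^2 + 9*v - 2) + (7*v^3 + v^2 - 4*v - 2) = -v^3 - 6*v^2 + 5*v - 4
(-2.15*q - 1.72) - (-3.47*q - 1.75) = 1.32*q + 0.03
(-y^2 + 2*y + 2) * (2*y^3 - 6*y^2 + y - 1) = -2*y^5 + 10*y^4 - 9*y^3 - 9*y^2 - 2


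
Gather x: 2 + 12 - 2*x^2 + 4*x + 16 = -2*x^2 + 4*x + 30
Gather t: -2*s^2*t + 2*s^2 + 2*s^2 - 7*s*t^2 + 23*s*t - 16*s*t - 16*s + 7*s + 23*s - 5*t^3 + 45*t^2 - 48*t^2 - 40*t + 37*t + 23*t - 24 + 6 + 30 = 4*s^2 + 14*s - 5*t^3 + t^2*(-7*s - 3) + t*(-2*s^2 + 7*s + 20) + 12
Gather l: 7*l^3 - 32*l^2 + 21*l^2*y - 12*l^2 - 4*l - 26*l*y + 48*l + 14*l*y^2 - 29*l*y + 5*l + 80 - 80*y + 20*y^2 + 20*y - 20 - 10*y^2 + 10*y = 7*l^3 + l^2*(21*y - 44) + l*(14*y^2 - 55*y + 49) + 10*y^2 - 50*y + 60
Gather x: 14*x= 14*x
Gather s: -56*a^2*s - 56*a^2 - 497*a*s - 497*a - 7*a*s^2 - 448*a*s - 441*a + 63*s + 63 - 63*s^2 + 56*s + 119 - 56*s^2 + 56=-56*a^2 - 938*a + s^2*(-7*a - 119) + s*(-56*a^2 - 945*a + 119) + 238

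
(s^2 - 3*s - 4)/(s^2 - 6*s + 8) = (s + 1)/(s - 2)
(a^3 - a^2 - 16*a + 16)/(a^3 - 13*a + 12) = (a - 4)/(a - 3)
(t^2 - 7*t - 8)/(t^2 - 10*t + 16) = (t + 1)/(t - 2)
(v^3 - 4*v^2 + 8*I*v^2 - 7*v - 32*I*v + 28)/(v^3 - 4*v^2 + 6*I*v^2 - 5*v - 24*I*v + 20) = (v + 7*I)/(v + 5*I)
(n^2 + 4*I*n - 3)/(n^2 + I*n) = (n + 3*I)/n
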